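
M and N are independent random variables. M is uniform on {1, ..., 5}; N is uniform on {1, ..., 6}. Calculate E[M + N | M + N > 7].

9

P(M + N > 7) = 1/3.
Summing (M+N)·P(x,y) over outcomes with M + N > 7 gives 3.
E[M + N | M + N > 7] = (3) / (1/3) = 9.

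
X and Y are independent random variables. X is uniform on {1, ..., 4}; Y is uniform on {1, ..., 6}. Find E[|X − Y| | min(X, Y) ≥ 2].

P(min(X, Y) ≥ 2) = 5/8.
Summing |X−Y|·P(x,y) over outcomes with min(X, Y) ≥ 2 gives 23/24.
E[|X − Y| | min(X, Y) ≥ 2] = (23/24) / (5/8) = 23/15.

23/15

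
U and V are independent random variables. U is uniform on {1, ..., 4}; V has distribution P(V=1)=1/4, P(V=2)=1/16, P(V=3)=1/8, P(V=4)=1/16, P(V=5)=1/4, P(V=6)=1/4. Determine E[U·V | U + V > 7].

124/7

P(U + V > 7) = 21/64.
Summing UV·P(x,y) over outcomes with U + V > 7 gives 93/16.
E[U·V | U + V > 7] = (93/16) / (21/64) = 124/7.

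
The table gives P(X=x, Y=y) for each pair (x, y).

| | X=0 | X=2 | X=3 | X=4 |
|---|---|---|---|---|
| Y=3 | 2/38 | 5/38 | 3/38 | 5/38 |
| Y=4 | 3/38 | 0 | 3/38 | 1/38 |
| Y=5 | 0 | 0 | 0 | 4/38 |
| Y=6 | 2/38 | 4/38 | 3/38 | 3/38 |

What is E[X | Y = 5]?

P(Y = 5) = 2/19.
Summing X·P(X=x,Y=y) over the conditioning event gives 8/19.
E[X | Y = 5] = (8/19) / (2/19) = 4.

4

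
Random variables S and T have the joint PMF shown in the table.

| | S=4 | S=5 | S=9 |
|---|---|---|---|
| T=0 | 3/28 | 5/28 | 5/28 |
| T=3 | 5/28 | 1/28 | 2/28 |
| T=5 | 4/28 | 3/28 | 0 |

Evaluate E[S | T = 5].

31/7

P(T = 5) = 1/4.
Σ S·P over the event = 4·(4/28) + 5·(3/28) = 31/28.
E[S | T = 5] = (31/28) / (1/4) = 31/7.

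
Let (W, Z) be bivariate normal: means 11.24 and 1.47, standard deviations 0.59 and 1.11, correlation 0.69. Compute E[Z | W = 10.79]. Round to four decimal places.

0.8858

The regression of Z on W has slope ρ·σ_Z/σ_W and passes through (μ_W, μ_Z).
E[Z | W=10.79] = 1.47 + (0.69)·(1.11/0.59)·(10.79 − (11.24)) = 1.47 + (1.29814)·(-0.45) = 0.8858.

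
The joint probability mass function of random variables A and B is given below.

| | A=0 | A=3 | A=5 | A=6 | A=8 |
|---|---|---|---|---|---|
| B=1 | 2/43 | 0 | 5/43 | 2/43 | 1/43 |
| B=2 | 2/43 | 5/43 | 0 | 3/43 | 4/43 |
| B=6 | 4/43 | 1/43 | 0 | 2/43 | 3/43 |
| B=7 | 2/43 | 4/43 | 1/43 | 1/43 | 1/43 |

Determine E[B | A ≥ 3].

P(A ≥ 3) = 33/43.
Summing B·P(A=x,B=y) over the conditioning event gives 117/43.
E[B | A ≥ 3] = (117/43) / (33/43) = 39/11.

39/11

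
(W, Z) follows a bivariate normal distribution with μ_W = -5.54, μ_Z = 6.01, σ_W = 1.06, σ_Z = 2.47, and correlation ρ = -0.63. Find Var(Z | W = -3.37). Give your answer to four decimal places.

For a bivariate normal, Var(Z | W=x) = σ_Z²(1 − ρ²).
Var(Z | W=-3.37) = (2.47)²·(1 − (-0.63)²) = 6.1009·0.6031 = 3.6795.

3.6795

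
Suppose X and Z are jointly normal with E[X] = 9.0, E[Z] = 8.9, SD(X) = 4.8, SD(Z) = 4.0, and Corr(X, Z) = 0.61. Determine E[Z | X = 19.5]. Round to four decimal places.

For a bivariate normal, E[Z | X=x] = μ_Z + ρ·(σ_Z/σ_X)·(x − μ_X).
E[Z | X=19.5] = 8.9 + (0.61)·(4.0/4.8)·(19.5 − (9.0)) = 8.9 + (0.50833)·(10.5) = 14.2375.

14.2375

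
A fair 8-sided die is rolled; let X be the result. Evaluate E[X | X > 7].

Given X > 7, X is equally likely to be any of {8}.
E[X | X > 7] = (8) / 1 = 8.

8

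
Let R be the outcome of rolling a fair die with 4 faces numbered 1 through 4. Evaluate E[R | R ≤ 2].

3/2

Given R ≤ 2, R is equally likely to be any of {1, 2}.
E[R | R ≤ 2] = (1 + 2) / 2 = 3/2.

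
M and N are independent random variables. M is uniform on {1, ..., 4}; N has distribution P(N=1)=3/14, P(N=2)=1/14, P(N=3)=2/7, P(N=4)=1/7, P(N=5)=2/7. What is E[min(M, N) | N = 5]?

5/2

P(N = 5) = 2/7.
Summing min(M,N)·P(x,y) over outcomes with N = 5 gives 5/7.
E[min(M, N) | N = 5] = (5/7) / (2/7) = 5/2.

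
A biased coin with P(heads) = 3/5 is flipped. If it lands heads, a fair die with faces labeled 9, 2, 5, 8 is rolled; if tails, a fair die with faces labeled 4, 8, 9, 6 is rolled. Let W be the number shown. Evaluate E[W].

63/10

E[W | heads] = (9+2+5+8)/4 = 6.
E[W | tails] = (4+8+9+6)/4 = 27/4.
By the law of total expectation,
E[W] = (3/5)·(6) + (2/5)·(27/4) = 63/10.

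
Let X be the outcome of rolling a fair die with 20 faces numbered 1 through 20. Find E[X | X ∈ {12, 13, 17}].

14

P(X ∈ {12, 13, 17}) = 3/20.
Σ over the event: 12·1/20 + 13·1/20 + 17·1/20 = 21/10.
E[X | X ∈ {12, 13, 17}] = (21/10) / (3/20) = 14.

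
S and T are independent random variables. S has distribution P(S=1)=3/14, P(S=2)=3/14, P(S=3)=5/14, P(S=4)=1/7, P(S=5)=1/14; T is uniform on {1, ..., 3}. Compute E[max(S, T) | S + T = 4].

P(S + T = 4) = 11/42.
Summing max(S,T)·P(x,y) over outcomes with S + T = 4 gives 5/7.
E[max(S, T) | S + T = 4] = (5/7) / (11/42) = 30/11.

30/11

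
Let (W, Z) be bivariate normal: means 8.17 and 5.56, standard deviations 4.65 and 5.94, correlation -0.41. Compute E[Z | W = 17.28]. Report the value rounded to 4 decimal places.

0.7887

The regression of Z on W has slope ρ·σ_Z/σ_W and passes through (μ_W, μ_Z).
E[Z | W=17.28] = 5.56 + (-0.41)·(5.94/4.65)·(17.28 − (8.17)) = 5.56 + (-0.52374)·(9.11) = 0.7887.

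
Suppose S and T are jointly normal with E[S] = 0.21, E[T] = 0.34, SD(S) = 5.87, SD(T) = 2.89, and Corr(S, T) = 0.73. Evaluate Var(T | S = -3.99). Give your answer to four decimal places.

The conditional variance in a bivariate normal is σ_T²(1 − ρ²), independent of x.
Var(T | S=-3.99) = (2.89)²·(1 − (0.73)²) = 8.3521·0.4671 = 3.9013.

3.9013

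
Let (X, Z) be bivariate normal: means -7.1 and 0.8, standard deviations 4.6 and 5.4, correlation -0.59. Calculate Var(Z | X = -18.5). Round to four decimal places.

Var(Z | X=x) = (1 − ρ²)·σ_Z².
Var(Z | X=-18.5) = (5.4)²·(1 − (-0.59)²) = 29.16·0.6519 = 19.0094.

19.0094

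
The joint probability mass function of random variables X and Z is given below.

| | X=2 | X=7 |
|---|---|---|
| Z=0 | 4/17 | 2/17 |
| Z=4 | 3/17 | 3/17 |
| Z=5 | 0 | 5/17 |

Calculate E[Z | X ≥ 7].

37/10

P(X ≥ 7) = 10/17.
Σ Z·P over the event = 0·(2/17) + 4·(3/17) + 5·(5/17) = 37/17.
E[Z | X ≥ 7] = (37/17) / (10/17) = 37/10.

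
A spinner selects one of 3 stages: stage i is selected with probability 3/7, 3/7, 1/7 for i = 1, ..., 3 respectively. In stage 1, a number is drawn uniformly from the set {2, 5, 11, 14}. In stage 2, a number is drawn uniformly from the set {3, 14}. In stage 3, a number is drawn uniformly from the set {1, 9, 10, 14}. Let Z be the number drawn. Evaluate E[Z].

58/7

E[Z | stage 1] = (2+5+11+14)/4 = 8.
E[Z | stage 2] = (3+14)/2 = 17/2.
E[Z | stage 3] = (1+9+10+14)/4 = 17/2.
By the law of total expectation,
E[Z] = (3/7)·(8) + (3/7)·(17/2) + (1/7)·(17/2) = 58/7.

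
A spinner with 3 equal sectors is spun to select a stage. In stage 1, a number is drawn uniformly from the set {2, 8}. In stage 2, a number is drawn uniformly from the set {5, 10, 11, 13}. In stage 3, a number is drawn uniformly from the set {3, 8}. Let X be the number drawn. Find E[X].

27/4

E[X | stage 1] = (2+8)/2 = 5.
E[X | stage 2] = (5+10+11+13)/4 = 39/4.
E[X | stage 3] = (3+8)/2 = 11/2.
E[X] = (1/3)·(5) + (1/3)·(39/4) + (1/3)·(11/2) = 27/4.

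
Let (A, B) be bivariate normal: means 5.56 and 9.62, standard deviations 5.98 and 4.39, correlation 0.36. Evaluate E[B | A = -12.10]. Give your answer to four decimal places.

For a bivariate normal, E[B | A=x] = μ_B + ρ·(σ_B/σ_A)·(x − μ_A).
E[B | A=-12.10] = 9.62 + (0.36)·(4.39/5.98)·(-12.10 − (5.56)) = 9.62 + (0.26428)·(-17.66) = 4.9528.

4.9528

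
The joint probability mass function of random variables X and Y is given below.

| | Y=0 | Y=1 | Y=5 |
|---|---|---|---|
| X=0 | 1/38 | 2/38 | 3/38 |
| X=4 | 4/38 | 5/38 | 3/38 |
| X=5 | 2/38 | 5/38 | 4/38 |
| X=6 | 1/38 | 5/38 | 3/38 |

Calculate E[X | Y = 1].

75/17

P(Y = 1) = 17/38.
Summing X·P(X=x,Y=y) over the conditioning event gives 75/38.
E[X | Y = 1] = (75/38) / (17/38) = 75/17.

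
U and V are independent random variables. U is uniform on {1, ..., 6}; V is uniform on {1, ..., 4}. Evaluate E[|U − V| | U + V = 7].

5/2

Outcomes with U + V = 7: (3,4), (4,3), (5,2), (6,1), each with probability 1/24.
E[|U − V| | U + V = 7] = (1 + 1 + 3 + 5) / 4 = 5/2.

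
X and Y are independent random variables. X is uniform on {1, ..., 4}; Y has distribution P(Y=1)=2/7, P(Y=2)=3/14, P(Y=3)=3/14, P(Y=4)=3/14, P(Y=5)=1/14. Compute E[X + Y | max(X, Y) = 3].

19/4

P(max(X, Y) = 3) = 2/7.
Summing (X+Y)·P(x,y) over outcomes with max(X, Y) = 3 gives 19/14.
E[X + Y | max(X, Y) = 3] = (19/14) / (2/7) = 19/4.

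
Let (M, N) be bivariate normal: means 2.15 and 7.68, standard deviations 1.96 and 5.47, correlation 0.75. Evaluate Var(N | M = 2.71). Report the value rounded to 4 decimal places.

13.0904

For a bivariate normal, Var(N | M=x) = σ_N²(1 − ρ²).
Var(N | M=2.71) = (5.47)²·(1 − (0.75)²) = 29.9209·0.4375 = 13.0904.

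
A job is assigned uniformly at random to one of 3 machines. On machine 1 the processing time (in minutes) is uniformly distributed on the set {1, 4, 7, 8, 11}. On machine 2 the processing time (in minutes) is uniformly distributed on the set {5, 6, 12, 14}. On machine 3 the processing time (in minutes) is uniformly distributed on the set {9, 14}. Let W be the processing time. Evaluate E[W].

539/60

E[W | machine 1] = (1+4+7+8+11)/5 = 31/5.
E[W | machine 2] = (5+6+12+14)/4 = 37/4.
E[W | machine 3] = (9+14)/2 = 23/2.
E[W] = (1/3)·(31/5) + (1/3)·(37/4) + (1/3)·(23/2) = 539/60.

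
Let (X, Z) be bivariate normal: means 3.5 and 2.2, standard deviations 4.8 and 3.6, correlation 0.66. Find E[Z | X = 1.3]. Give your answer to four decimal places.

1.1110

E[Z | X=x] = μ_Z + ρ(σ_Z/σ_X)(x − μ_X) for jointly normal variables.
E[Z | X=1.3] = 2.2 + (0.66)·(3.6/4.8)·(1.3 − (3.5)) = 2.2 + (0.495)·(-2.2) = 1.1110.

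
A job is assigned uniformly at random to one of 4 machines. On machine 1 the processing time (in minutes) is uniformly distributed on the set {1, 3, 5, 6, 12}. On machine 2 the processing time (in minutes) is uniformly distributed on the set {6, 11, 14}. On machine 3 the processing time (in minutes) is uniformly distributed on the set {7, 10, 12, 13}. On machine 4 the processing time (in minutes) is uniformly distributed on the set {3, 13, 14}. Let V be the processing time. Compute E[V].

E[V | machine 1] = (1+3+5+6+12)/5 = 27/5.
E[V | machine 2] = (6+11+14)/3 = 31/3.
E[V | machine 3] = (7+10+12+13)/4 = 21/2.
E[V | machine 4] = (3+13+14)/3 = 10.
E[V] = (1/4)·(27/5) + (1/4)·(31/3) + (1/4)·(21/2) + (1/4)·(10) = 1087/120.

1087/120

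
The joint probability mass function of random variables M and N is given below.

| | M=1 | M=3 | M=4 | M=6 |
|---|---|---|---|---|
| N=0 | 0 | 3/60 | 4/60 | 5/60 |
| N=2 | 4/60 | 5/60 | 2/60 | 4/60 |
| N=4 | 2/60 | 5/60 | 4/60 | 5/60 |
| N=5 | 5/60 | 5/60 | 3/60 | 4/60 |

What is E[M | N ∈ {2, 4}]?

P(N ∈ {2, 4}) = 31/60.
Σ M·P over the event = 1·(4/60) + 1·(2/60) + 3·(5/60) + 3·(5/60) + 4·(2/60) + 4·(4/60) + 6·(4/60) + 6·(5/60) = 19/10.
E[M | N ∈ {2, 4}] = (19/10) / (31/60) = 114/31.

114/31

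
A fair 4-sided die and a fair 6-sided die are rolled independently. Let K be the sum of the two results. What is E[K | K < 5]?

P(K < 5) = 1/4.
Σ over the event: 2·1/24 + 3·1/12 + 4·1/8 = 5/6.
E[K | K < 5] = (5/6) / (1/4) = 10/3.

10/3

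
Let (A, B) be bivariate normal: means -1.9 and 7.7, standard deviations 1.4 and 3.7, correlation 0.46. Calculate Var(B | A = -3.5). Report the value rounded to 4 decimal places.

The conditional variance in a bivariate normal is σ_B²(1 − ρ²), independent of x.
Var(B | A=-3.5) = (3.7)²·(1 − (0.46)²) = 13.69·0.7884 = 10.7932.

10.7932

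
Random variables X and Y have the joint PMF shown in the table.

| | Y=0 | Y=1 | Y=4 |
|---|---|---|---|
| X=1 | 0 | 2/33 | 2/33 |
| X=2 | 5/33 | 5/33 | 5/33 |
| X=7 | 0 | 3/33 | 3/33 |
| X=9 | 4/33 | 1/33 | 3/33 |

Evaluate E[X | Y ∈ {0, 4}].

53/11

P(Y ∈ {0, 4}) = 2/3.
Summing X·P(X=x,Y=y) over the conditioning event gives 106/33.
E[X | Y ∈ {0, 4}] = (106/33) / (2/3) = 53/11.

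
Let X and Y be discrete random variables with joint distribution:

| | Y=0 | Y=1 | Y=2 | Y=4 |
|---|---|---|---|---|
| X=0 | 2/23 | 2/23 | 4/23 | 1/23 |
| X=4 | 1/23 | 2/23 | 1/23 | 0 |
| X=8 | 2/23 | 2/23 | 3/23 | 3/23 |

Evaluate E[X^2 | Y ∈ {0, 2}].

P(Y ∈ {0, 2}) = 13/23.
Σ X^2·P over the event = 0·(2/23) + 0·(4/23) + 16·(1/23) + 16·(1/23) + 64·(2/23) + 64·(3/23) = 352/23.
E[X^2 | Y ∈ {0, 2}] = (352/23) / (13/23) = 352/13.

352/13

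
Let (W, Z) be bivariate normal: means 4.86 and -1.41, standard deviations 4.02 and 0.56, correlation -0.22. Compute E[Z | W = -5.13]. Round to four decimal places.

-1.1038

The regression of Z on W has slope ρ·σ_Z/σ_W and passes through (μ_W, μ_Z).
E[Z | W=-5.13] = -1.41 + (-0.22)·(0.56/4.02)·(-5.13 − (4.86)) = -1.41 + (-0.030647)·(-9.99) = -1.1038.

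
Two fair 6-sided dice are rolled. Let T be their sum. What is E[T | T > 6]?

26/3

P(T > 6) = 7/12.
Σ over the event: 7·1/6 + 8·5/36 + 9·1/9 + 10·1/12 + 11·1/18 + 12·1/36 = 91/18.
E[T | T > 6] = (91/18) / (7/12) = 26/3.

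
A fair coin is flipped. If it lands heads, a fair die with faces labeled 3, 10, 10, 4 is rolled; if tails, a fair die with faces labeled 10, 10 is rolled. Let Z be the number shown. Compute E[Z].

E[Z | heads] = (3+10+10+4)/4 = 27/4.
E[Z | tails] = (10+10)/2 = 10.
E[Z] = (1/2)·(27/4) + (1/2)·(10) = 67/8.

67/8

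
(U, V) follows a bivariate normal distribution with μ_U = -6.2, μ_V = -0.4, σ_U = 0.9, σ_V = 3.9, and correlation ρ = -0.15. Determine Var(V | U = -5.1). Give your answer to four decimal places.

Var(V | U=x) = (1 − ρ²)·σ_V².
Var(V | U=-5.1) = (3.9)²·(1 − (-0.15)²) = 15.21·0.9775 = 14.8678.

14.8678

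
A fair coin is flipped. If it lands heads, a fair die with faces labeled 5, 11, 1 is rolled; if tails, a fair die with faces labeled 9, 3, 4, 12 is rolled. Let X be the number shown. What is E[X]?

E[X | heads] = (5+11+1)/3 = 17/3.
E[X | tails] = (9+3+4+12)/4 = 7.
E[X] = (1/2)·(17/3) + (1/2)·(7) = 19/3.

19/3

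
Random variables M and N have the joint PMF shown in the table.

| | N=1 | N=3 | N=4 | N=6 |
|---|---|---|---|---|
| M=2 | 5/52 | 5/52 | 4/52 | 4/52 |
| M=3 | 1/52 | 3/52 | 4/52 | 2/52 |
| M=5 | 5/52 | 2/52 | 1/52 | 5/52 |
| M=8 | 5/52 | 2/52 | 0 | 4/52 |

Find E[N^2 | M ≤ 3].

P(M ≤ 3) = 7/13.
Summing N^2·P(M=x,N=y) over the conditioning event gives 211/26.
E[N^2 | M ≤ 3] = (211/26) / (7/13) = 211/14.

211/14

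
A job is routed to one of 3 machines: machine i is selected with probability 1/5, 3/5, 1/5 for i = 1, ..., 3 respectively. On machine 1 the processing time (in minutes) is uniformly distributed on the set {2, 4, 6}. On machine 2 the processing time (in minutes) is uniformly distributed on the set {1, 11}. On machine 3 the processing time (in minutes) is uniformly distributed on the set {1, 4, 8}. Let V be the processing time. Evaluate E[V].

E[V | machine 1] = (2+4+6)/3 = 4.
E[V | machine 2] = (1+11)/2 = 6.
E[V | machine 3] = (1+4+8)/3 = 13/3.
By the law of total expectation,
E[V] = (1/5)·(4) + (3/5)·(6) + (1/5)·(13/3) = 79/15.

79/15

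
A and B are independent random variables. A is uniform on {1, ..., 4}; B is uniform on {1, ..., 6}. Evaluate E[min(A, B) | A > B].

P(A > B) = 1/4.
Summing min(A,B)·P(x,y) over outcomes with A > B gives 5/12.
E[min(A, B) | A > B] = (5/12) / (1/4) = 5/3.

5/3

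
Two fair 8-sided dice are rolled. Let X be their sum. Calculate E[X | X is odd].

P(X is odd) = 1/2.
Σ over the event: 3·1/32 + 5·1/16 + 7·3/32 + 9·1/8 + 11·3/32 + 13·1/16 + 15·1/32 = 9/2.
E[X | X is odd] = (9/2) / (1/2) = 9.

9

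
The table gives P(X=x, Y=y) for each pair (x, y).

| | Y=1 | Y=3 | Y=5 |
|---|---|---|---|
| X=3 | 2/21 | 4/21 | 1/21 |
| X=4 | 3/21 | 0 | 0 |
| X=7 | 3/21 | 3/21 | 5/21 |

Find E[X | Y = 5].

19/3

P(Y = 5) = 2/7.
Σ X·P over the event = 3·(1/21) + 7·(5/21) = 38/21.
E[X | Y = 5] = (38/21) / (2/7) = 19/3.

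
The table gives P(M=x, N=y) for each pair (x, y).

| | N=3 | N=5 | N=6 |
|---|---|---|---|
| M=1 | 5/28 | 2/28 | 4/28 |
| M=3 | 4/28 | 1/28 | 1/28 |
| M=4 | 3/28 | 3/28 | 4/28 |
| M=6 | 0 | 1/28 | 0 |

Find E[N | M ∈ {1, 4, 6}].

P(M ∈ {1, 4, 6}) = 11/14.
Σ N·P over the event = 3·(5/28) + 5·(2/28) + 6·(4/28) + 3·(3/28) + 5·(3/28) + 6·(4/28) + 5·(1/28) = 51/14.
E[N | M ∈ {1, 4, 6}] = (51/14) / (11/14) = 51/11.

51/11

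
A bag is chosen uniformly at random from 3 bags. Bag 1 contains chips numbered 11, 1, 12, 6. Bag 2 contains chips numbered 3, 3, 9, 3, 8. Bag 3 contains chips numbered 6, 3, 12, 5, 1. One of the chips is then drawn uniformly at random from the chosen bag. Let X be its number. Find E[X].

E[X | bag 1] = (11+1+12+6)/4 = 15/2.
E[X | bag 2] = (3+3+9+3+8)/5 = 26/5.
E[X | bag 3] = (6+3+12+5+1)/5 = 27/5.
E[X] = (1/3)·(15/2) + (1/3)·(26/5) + (1/3)·(27/5) = 181/30.

181/30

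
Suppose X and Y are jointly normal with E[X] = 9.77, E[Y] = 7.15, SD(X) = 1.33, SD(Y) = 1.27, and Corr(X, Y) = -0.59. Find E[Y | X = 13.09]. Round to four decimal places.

E[Y | X=x] = μ_Y + ρ(σ_Y/σ_X)(x − μ_X) for jointly normal variables.
E[Y | X=13.09] = 7.15 + (-0.59)·(1.27/1.33)·(13.09 − (9.77)) = 7.15 + (-0.56338)·(3.32) = 5.2796.

5.2796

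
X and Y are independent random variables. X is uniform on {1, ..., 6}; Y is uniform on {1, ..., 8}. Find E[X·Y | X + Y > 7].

70/3

P(X + Y > 7) = 9/16.
Summing XY·P(x,y) over outcomes with X + Y > 7 gives 105/8.
E[X·Y | X + Y > 7] = (105/8) / (9/16) = 70/3.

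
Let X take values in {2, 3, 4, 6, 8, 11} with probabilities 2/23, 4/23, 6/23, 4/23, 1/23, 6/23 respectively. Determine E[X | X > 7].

74/7

P(X > 7) = 7/23.
Σ over the event: 8·1/23 + 11·6/23 = 74/23.
E[X | X > 7] = (74/23) / (7/23) = 74/7.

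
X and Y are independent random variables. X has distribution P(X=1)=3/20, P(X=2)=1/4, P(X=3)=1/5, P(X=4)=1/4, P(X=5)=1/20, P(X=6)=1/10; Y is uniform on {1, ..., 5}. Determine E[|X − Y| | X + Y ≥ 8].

P(X + Y ≥ 8) = 1/4.
Summing |X−Y|·P(x,y) over outcomes with X + Y ≥ 8 gives 9/25.
E[|X − Y| | X + Y ≥ 8] = (9/25) / (1/4) = 36/25.

36/25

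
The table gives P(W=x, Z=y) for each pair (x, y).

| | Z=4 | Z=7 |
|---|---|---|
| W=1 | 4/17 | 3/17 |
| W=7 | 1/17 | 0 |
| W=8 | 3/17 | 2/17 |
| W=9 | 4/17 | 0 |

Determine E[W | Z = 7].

19/5

P(Z = 7) = 5/17.
Σ W·P over the event = 1·(3/17) + 8·(2/17) = 19/17.
E[W | Z = 7] = (19/17) / (5/17) = 19/5.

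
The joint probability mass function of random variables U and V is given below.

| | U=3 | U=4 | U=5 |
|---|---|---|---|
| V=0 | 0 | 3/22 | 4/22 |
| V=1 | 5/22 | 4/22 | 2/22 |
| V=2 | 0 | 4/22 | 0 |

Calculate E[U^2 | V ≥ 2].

P(V ≥ 2) = 2/11.
Σ U^2·P over the event = 16·(4/22) = 32/11.
E[U^2 | V ≥ 2] = (32/11) / (2/11) = 16.

16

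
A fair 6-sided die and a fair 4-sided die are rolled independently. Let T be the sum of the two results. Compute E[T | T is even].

P(T is even) = 1/2.
Σ over the event: 2·1/24 + 4·1/8 + 6·1/6 + 8·1/8 + 10·1/24 = 3.
E[T | T is even] = (3) / (1/2) = 6.

6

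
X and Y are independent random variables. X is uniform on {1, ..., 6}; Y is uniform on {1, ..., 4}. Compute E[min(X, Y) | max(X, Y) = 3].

9/5

Outcomes with max(X, Y) = 3: (1,3), (2,3), (3,1), (3,2), (3,3), each with probability 1/24.
E[min(X, Y) | max(X, Y) = 3] = (1 + 2 + 1 + 2 + 3) / 5 = 9/5.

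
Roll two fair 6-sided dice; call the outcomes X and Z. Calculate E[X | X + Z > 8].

P(X + Z > 8) = 5/18.
Summing X·P(x,y) over outcomes with X + Z > 8 gives 25/18.
E[X | X + Z > 8] = (25/18) / (5/18) = 5.

5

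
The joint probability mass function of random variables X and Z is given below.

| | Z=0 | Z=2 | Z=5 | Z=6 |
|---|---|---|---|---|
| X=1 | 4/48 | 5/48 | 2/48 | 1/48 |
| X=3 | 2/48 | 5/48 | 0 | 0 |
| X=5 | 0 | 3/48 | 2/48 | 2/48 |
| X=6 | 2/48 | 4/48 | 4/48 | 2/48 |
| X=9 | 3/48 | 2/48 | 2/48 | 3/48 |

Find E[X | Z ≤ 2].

21/5

P(Z ≤ 2) = 5/8.
Summing X·P(X=x,Z=y) over the conditioning event gives 21/8.
E[X | Z ≤ 2] = (21/8) / (5/8) = 21/5.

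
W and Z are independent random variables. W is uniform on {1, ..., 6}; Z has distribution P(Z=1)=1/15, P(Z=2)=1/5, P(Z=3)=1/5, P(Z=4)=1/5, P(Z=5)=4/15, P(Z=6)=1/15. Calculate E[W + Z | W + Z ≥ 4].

125/17

P(W + Z ≥ 4) = 17/18.
Summing (W+Z)·P(x,y) over outcomes with W + Z ≥ 4 gives 125/18.
E[W + Z | W + Z ≥ 4] = (125/18) / (17/18) = 125/17.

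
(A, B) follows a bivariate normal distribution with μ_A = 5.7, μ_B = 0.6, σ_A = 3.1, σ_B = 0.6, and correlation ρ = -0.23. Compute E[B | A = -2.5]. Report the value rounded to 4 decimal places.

E[B | A=x] = μ_B + ρ(σ_B/σ_A)(x − μ_A) for jointly normal variables.
E[B | A=-2.5] = 0.6 + (-0.23)·(0.6/3.1)·(-2.5 − (5.7)) = 0.6 + (-0.044516)·(-8.2) = 0.9650.

0.9650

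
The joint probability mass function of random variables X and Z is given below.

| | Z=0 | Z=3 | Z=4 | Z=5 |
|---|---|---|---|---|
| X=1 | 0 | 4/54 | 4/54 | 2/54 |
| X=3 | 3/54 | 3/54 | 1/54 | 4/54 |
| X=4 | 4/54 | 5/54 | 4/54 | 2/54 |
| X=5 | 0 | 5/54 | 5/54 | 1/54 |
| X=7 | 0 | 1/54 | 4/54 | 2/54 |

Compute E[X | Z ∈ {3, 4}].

47/12

P(Z ∈ {3, 4}) = 2/3.
Summing X·P(X=x,Z=y) over the conditioning event gives 47/18.
E[X | Z ∈ {3, 4}] = (47/18) / (2/3) = 47/12.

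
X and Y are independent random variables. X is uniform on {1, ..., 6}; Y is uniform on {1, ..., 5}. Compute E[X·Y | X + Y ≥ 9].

137/6

Outcomes with X + Y ≥ 9: (4,5), (5,4), (5,5), (6,3), (6,4), (6,5), each with probability 1/30.
E[X·Y | X + Y ≥ 9] = (20 + 20 + 25 + 18 + 24 + 30) / 6 = 137/6.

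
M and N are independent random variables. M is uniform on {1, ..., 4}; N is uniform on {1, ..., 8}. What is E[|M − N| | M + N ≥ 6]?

35/11

P(M + N ≥ 6) = 11/16.
Summing |M−N|·P(x,y) over outcomes with M + N ≥ 6 gives 35/16.
E[|M − N| | M + N ≥ 6] = (35/16) / (11/16) = 35/11.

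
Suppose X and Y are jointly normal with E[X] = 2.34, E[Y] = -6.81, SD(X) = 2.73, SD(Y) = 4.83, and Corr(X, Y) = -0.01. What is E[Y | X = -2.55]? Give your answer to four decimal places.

For a bivariate normal, E[Y | X=x] = μ_Y + ρ·(σ_Y/σ_X)·(x − μ_X).
E[Y | X=-2.55] = -6.81 + (-0.01)·(4.83/2.73)·(-2.55 − (2.34)) = -6.81 + (-0.017692)·(-4.89) = -6.7235.

-6.7235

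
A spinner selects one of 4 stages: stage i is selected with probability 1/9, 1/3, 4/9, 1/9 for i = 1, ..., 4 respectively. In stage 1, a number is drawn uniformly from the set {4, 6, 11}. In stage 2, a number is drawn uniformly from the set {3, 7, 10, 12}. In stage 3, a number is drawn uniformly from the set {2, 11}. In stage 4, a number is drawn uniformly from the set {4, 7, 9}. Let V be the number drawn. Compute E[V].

191/27

E[V | stage 1] = (4+6+11)/3 = 7.
E[V | stage 2] = (3+7+10+12)/4 = 8.
E[V | stage 3] = (2+11)/2 = 13/2.
E[V | stage 4] = (4+7+9)/3 = 20/3.
By the law of total expectation,
E[V] = (1/9)·(7) + (1/3)·(8) + (4/9)·(13/2) + (1/9)·(20/3) = 191/27.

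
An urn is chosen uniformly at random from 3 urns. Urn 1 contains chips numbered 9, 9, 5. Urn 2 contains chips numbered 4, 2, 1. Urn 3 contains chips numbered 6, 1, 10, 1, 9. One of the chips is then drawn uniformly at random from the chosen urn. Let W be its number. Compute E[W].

77/15

E[W | urn 1] = (9+9+5)/3 = 23/3.
E[W | urn 2] = (4+2+1)/3 = 7/3.
E[W | urn 3] = (6+1+10+1+9)/5 = 27/5.
E[W] = (1/3)·(23/3) + (1/3)·(7/3) + (1/3)·(27/5) = 77/15.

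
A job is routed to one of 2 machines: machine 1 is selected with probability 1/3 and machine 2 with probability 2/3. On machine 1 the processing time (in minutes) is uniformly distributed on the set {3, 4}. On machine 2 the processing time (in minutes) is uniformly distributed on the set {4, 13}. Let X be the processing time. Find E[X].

E[X | machine 1] = (3+4)/2 = 7/2.
E[X | machine 2] = (4+13)/2 = 17/2.
E[X] = (1/3)·(7/2) + (2/3)·(17/2) = 41/6.

41/6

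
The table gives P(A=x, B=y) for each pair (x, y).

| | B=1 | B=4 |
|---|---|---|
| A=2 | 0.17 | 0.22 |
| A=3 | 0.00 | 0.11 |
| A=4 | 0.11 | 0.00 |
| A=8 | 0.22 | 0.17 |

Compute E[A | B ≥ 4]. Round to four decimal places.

4.2600

P(B ≥ 4) = 0.50.
Σ A·P over the event = 2·(0.22) + 3·(0.11) + 8·(0.17) = 2.13.
E[A | B ≥ 4] = (2.13) / (0.50) = 4.2600.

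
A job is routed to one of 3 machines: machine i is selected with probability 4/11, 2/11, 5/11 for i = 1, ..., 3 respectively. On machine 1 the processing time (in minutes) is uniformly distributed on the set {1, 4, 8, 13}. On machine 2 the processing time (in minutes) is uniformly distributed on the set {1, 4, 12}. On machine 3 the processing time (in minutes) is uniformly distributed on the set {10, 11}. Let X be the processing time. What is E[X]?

49/6

E[X | machine 1] = (1+4+8+13)/4 = 13/2.
E[X | machine 2] = (1+4+12)/3 = 17/3.
E[X | machine 3] = (10+11)/2 = 21/2.
By the law of total expectation,
E[X] = (4/11)·(13/2) + (2/11)·(17/3) + (5/11)·(21/2) = 49/6.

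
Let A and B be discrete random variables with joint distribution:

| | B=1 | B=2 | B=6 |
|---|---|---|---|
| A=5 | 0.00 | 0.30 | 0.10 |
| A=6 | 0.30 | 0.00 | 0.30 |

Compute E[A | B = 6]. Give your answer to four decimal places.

5.7500

P(B = 6) = 0.40.
Σ A·P over the event = 5·(0.10) + 6·(0.30) = 2.30.
E[A | B = 6] = (2.30) / (0.40) = 5.7500.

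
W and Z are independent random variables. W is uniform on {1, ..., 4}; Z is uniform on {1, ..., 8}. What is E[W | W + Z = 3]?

3/2

Outcomes with W + Z = 3: (1,2), (2,1), each with probability 1/32.
E[W | W + Z = 3] = (1 + 2) / 2 = 3/2.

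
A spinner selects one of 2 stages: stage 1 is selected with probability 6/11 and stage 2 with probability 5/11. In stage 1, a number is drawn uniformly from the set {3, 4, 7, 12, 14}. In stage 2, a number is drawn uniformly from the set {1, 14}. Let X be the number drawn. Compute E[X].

171/22

E[X | stage 1] = (3+4+7+12+14)/5 = 8.
E[X | stage 2] = (1+14)/2 = 15/2.
By the law of total expectation,
E[X] = (6/11)·(8) + (5/11)·(15/2) = 171/22.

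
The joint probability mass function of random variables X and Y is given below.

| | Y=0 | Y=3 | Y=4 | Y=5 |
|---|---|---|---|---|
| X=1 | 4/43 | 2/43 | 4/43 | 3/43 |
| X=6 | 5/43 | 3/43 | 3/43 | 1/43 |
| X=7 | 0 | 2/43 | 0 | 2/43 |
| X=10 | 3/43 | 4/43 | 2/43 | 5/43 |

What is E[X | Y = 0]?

16/3

P(Y = 0) = 12/43.
Σ X·P over the event = 1·(4/43) + 6·(5/43) + 10·(3/43) = 64/43.
E[X | Y = 0] = (64/43) / (12/43) = 16/3.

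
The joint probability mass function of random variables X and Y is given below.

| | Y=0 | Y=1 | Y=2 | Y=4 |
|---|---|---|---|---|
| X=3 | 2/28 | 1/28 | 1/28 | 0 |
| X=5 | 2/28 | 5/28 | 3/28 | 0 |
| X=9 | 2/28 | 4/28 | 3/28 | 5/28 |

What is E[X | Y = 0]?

P(Y = 0) = 3/14.
Summing X·P(X=x,Y=y) over the conditioning event gives 17/14.
E[X | Y = 0] = (17/14) / (3/14) = 17/3.

17/3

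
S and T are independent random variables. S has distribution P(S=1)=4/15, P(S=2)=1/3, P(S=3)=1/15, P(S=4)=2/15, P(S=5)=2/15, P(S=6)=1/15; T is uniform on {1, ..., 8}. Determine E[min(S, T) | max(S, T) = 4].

37/18

P(max(S, T) = 4) = 3/20.
Summing min(S,T)·P(x,y) over outcomes with max(S, T) = 4 gives 37/120.
E[min(S, T) | max(S, T) = 4] = (37/120) / (3/20) = 37/18.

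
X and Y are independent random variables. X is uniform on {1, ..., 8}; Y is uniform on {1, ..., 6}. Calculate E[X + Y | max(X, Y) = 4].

44/7

P(max(X, Y) = 4) = 7/48.
Summing (X+Y)·P(x,y) over outcomes with max(X, Y) = 4 gives 11/12.
E[X + Y | max(X, Y) = 4] = (11/12) / (7/48) = 44/7.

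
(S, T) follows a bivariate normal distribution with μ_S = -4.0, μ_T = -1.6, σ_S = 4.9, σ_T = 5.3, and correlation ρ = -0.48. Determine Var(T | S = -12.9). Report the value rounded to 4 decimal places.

Var(T | S=x) = (1 − ρ²)·σ_T².
Var(T | S=-12.9) = (5.3)²·(1 − (-0.48)²) = 28.09·0.7696 = 21.6181.

21.6181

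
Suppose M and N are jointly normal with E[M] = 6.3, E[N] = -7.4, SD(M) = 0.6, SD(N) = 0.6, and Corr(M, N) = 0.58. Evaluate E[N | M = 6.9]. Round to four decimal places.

E[N | M=x] = μ_N + ρ(σ_N/σ_M)(x − μ_M) for jointly normal variables.
E[N | M=6.9] = -7.4 + (0.58)·(0.6/0.6)·(6.9 − (6.3)) = -7.4 + (0.58)·(0.6) = -7.0520.

-7.0520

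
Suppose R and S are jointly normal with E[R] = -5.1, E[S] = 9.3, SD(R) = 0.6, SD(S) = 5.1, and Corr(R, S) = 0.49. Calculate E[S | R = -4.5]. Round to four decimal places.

The regression of S on R has slope ρ·σ_S/σ_R and passes through (μ_R, μ_S).
E[S | R=-4.5] = 9.3 + (0.49)·(5.1/0.6)·(-4.5 − (-5.1)) = 9.3 + (4.165)·(0.6) = 11.7990.

11.7990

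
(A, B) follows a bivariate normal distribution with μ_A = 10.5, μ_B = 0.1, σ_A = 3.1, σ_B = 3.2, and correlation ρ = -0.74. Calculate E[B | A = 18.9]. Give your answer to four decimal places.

-6.3165

The regression of B on A has slope ρ·σ_B/σ_A and passes through (μ_A, μ_B).
E[B | A=18.9] = 0.1 + (-0.74)·(3.2/3.1)·(18.9 − (10.5)) = 0.1 + (-0.76387)·(8.4) = -6.3165.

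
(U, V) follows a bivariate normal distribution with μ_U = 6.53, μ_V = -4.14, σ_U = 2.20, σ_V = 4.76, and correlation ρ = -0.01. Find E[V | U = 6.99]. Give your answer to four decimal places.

-4.1500

E[V | U=x] = μ_V + ρ(σ_V/σ_U)(x − μ_U) for jointly normal variables.
E[V | U=6.99] = -4.14 + (-0.01)·(4.76/2.20)·(6.99 − (6.53)) = -4.14 + (-0.021636)·(0.46) = -4.1500.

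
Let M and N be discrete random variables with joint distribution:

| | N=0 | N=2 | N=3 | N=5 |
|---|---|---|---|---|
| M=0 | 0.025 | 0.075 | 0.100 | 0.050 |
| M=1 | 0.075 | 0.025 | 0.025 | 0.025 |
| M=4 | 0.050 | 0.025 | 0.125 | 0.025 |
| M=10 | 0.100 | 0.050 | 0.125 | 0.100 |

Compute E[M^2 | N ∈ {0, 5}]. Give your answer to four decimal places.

47.3333

P(N ∈ {0, 5}) = 0.450.
Σ M^2·P over the event = 0·(0.025) + 0·(0.050) + 1·(0.075) + 1·(0.025) + 16·(0.050) + 16·(0.025) + 100·(0.100) + 100·(0.100) = 21.300.
E[M^2 | N ∈ {0, 5}] = (21.300) / (0.450) = 47.3333.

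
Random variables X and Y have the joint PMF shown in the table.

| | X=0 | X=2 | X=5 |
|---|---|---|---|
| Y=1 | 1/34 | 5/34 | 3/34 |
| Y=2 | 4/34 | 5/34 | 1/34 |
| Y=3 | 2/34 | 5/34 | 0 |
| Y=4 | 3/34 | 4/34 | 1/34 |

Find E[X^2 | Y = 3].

20/7

P(Y = 3) = 7/34.
Σ X^2·P over the event = 0·(2/34) + 4·(5/34) = 10/17.
E[X^2 | Y = 3] = (10/17) / (7/34) = 20/7.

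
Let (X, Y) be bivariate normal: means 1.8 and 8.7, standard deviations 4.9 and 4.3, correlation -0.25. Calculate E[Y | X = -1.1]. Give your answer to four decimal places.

9.3362

For a bivariate normal, E[Y | X=x] = μ_Y + ρ·(σ_Y/σ_X)·(x − μ_X).
E[Y | X=-1.1] = 8.7 + (-0.25)·(4.3/4.9)·(-1.1 − (1.8)) = 8.7 + (-0.21939)·(-2.9) = 9.3362.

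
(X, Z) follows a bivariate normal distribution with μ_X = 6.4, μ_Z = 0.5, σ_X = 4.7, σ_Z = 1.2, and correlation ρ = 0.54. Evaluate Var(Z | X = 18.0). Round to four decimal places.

Var(Z | X=x) = (1 − ρ²)·σ_Z².
Var(Z | X=18.0) = (1.2)²·(1 − (0.54)²) = 1.44·0.7084 = 1.0201.

1.0201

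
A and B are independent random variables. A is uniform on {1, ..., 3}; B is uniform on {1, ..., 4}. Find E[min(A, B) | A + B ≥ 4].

17/9

Outcomes with A + B ≥ 4: (1,3), (1,4), (2,2), (2,3), (2,4), (3,1), (3,2), (3,3), (3,4), each with probability 1/12.
E[min(A, B) | A + B ≥ 4] = (1 + 1 + 2 + 2 + 2 + 1 + 2 + 3 + 3) / 9 = 17/9.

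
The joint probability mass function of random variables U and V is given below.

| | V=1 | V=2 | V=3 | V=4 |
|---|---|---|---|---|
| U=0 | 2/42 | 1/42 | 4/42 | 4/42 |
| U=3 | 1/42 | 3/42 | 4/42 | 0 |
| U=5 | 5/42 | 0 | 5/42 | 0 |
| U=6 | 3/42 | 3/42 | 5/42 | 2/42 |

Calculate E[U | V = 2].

P(V = 2) = 1/6.
Σ U·P over the event = 0·(1/42) + 3·(3/42) + 6·(3/42) = 9/14.
E[U | V = 2] = (9/14) / (1/6) = 27/7.

27/7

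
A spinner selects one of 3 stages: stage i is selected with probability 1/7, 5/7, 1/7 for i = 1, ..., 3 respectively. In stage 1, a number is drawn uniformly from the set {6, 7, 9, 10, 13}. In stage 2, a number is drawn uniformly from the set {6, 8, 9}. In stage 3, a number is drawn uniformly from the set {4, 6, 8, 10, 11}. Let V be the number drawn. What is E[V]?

827/105

E[V | stage 1] = (6+7+9+10+13)/5 = 9.
E[V | stage 2] = (6+8+9)/3 = 23/3.
E[V | stage 3] = (4+6+8+10+11)/5 = 39/5.
By the law of total expectation,
E[V] = (1/7)·(9) + (5/7)·(23/3) + (1/7)·(39/5) = 827/105.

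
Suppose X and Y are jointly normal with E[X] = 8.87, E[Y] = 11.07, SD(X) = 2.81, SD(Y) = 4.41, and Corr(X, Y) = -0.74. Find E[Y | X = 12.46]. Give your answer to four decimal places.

6.9007

E[Y | X=x] = μ_Y + ρ(σ_Y/σ_X)(x − μ_X) for jointly normal variables.
E[Y | X=12.46] = 11.07 + (-0.74)·(4.41/2.81)·(12.46 − (8.87)) = 11.07 + (-1.161352)·(3.59) = 6.9007.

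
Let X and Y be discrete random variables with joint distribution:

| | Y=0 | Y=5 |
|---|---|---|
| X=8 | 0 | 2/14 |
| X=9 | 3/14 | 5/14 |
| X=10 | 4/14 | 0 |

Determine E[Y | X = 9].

25/8

P(X = 9) = 4/7.
Σ Y·P over the event = 0·(3/14) + 5·(5/14) = 25/14.
E[Y | X = 9] = (25/14) / (4/7) = 25/8.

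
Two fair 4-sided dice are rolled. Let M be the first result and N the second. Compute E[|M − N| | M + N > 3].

P(M + N > 3) = 13/16.
Summing |M−N|·P(x,y) over outcomes with M + N > 3 gives 9/8.
E[|M − N| | M + N > 3] = (9/8) / (13/16) = 18/13.

18/13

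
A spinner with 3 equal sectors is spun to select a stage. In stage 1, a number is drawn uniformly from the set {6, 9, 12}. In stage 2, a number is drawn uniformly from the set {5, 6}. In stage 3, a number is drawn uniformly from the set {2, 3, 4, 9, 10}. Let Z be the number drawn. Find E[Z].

E[Z | stage 1] = (6+9+12)/3 = 9.
E[Z | stage 2] = (5+6)/2 = 11/2.
E[Z | stage 3] = (2+3+4+9+10)/5 = 28/5.
E[Z] = (1/3)·(9) + (1/3)·(11/2) + (1/3)·(28/5) = 67/10.

67/10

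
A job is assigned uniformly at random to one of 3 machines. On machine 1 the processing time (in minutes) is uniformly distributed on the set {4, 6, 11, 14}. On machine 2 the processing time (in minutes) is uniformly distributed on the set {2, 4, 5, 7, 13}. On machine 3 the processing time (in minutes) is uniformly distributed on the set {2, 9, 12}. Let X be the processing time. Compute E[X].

E[X | machine 1] = (4+6+11+14)/4 = 35/4.
E[X | machine 2] = (2+4+5+7+13)/5 = 31/5.
E[X | machine 3] = (2+9+12)/3 = 23/3.
By the law of total expectation,
E[X] = (1/3)·(35/4) + (1/3)·(31/5) + (1/3)·(23/3) = 1357/180.

1357/180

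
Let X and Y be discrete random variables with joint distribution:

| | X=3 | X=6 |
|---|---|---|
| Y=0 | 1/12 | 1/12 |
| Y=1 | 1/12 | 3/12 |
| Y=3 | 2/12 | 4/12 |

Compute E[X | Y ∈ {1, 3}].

51/10

P(Y ∈ {1, 3}) = 5/6.
Σ X·P over the event = 3·(1/12) + 3·(2/12) + 6·(3/12) + 6·(4/12) = 17/4.
E[X | Y ∈ {1, 3}] = (17/4) / (5/6) = 51/10.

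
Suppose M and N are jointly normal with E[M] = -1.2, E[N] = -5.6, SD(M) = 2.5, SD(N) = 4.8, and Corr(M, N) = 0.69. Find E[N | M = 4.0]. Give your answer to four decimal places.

The regression of N on M has slope ρ·σ_N/σ_M and passes through (μ_M, μ_N).
E[N | M=4.0] = -5.6 + (0.69)·(4.8/2.5)·(4.0 − (-1.2)) = -5.6 + (1.3248)·(5.2) = 1.2890.

1.2890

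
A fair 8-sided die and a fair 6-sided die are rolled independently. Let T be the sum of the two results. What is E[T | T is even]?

8

P(T is even) = 1/2.
Σ over the event: 2·1/48 + 4·1/16 + 6·5/48 + 8·1/8 + 10·5/48 + 12·1/16 + 14·1/48 = 4.
E[T | T is even] = (4) / (1/2) = 8.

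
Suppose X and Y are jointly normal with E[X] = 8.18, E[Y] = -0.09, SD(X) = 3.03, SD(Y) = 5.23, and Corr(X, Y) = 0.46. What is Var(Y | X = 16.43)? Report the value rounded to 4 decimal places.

21.5650

The conditional variance in a bivariate normal is σ_Y²(1 − ρ²), independent of x.
Var(Y | X=16.43) = (5.23)²·(1 − (0.46)²) = 27.3529·0.7884 = 21.5650.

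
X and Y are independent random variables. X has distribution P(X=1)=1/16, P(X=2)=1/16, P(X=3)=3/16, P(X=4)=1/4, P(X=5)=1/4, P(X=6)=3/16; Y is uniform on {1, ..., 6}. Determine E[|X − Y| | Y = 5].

P(Y = 5) = 1/6.
Summing |X−Y|·P(x,y) over outcomes with Y = 5 gives 5/24.
E[|X − Y| | Y = 5] = (5/24) / (1/6) = 5/4.

5/4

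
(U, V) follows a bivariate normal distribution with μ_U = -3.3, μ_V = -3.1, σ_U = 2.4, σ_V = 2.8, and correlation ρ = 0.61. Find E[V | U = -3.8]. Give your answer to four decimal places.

-3.4558

E[V | U=x] = μ_V + ρ(σ_V/σ_U)(x − μ_U) for jointly normal variables.
E[V | U=-3.8] = -3.1 + (0.61)·(2.8/2.4)·(-3.8 − (-3.3)) = -3.1 + (0.71167)·(-0.5) = -3.4558.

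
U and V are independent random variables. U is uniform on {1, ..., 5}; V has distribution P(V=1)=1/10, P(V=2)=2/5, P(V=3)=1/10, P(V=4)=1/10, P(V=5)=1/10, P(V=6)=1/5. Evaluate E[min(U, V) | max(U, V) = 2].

13/9

P(max(U, V) = 2) = 9/50.
Summing min(U,V)·P(x,y) over outcomes with max(U, V) = 2 gives 13/50.
E[min(U, V) | max(U, V) = 2] = (13/50) / (9/50) = 13/9.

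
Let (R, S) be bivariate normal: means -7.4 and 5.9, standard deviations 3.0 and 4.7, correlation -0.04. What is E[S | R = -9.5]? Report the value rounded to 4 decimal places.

6.0316

E[S | R=x] = μ_S + ρ(σ_S/σ_R)(x − μ_R) for jointly normal variables.
E[S | R=-9.5] = 5.9 + (-0.04)·(4.7/3.0)·(-9.5 − (-7.4)) = 5.9 + (-0.062667)·(-2.1) = 6.0316.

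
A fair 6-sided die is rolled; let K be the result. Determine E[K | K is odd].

Given K is odd, K is equally likely to be any of {1, 3, 5}.
E[K | K is odd] = (1 + 3 + 5) / 3 = 3.

3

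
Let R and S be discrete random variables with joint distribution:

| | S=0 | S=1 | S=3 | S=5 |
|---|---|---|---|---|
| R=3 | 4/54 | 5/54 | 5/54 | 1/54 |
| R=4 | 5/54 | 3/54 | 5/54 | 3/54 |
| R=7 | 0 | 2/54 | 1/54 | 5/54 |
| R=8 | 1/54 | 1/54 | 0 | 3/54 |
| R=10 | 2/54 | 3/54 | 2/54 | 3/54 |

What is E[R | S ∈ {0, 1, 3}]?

67/13

P(S ∈ {0, 1, 3}) = 13/18.
Summing R·P(R=x,S=y) over the conditioning event gives 67/18.
E[R | S ∈ {0, 1, 3}] = (67/18) / (13/18) = 67/13.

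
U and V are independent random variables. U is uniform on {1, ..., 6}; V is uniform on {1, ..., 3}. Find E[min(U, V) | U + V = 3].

Outcomes with U + V = 3: (1,2), (2,1), each with probability 1/18.
E[min(U, V) | U + V = 3] = (1 + 1) / 2 = 1.

1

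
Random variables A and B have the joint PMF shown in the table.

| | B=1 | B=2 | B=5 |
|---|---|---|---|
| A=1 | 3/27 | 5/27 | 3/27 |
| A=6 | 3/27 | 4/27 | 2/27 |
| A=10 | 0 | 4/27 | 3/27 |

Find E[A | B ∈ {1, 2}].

P(B ∈ {1, 2}) = 19/27.
Summing A·P(A=x,B=y) over the conditioning event gives 10/3.
E[A | B ∈ {1, 2}] = (10/3) / (19/27) = 90/19.

90/19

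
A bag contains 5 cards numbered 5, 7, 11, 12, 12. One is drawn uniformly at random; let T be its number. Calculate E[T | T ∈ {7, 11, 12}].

P(T ∈ {7, 11, 12}) = 4/5.
Σ over the event: 7·1/5 + 11·1/5 + 12·2/5 = 42/5.
E[T | T ∈ {7, 11, 12}] = (42/5) / (4/5) = 21/2.

21/2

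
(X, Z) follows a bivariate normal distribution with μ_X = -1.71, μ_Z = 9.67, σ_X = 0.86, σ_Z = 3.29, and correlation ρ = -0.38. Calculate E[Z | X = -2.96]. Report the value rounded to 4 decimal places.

The regression of Z on X has slope ρ·σ_Z/σ_X and passes through (μ_X, μ_Z).
E[Z | X=-2.96] = 9.67 + (-0.38)·(3.29/0.86)·(-2.96 − (-1.71)) = 9.67 + (-1.45372)·(-1.25) = 11.4872.

11.4872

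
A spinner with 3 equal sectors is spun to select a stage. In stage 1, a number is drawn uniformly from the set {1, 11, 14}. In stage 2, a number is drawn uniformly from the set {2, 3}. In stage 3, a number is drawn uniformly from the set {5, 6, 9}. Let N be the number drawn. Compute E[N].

E[N | stage 1] = (1+11+14)/3 = 26/3.
E[N | stage 2] = (2+3)/2 = 5/2.
E[N | stage 3] = (5+6+9)/3 = 20/3.
E[N] = (1/3)·(26/3) + (1/3)·(5/2) + (1/3)·(20/3) = 107/18.

107/18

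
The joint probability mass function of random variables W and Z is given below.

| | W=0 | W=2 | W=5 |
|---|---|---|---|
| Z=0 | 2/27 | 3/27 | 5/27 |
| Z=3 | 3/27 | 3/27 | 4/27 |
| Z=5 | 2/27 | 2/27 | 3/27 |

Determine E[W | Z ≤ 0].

31/10

P(Z ≤ 0) = 10/27.
Σ W·P over the event = 0·(2/27) + 2·(3/27) + 5·(5/27) = 31/27.
E[W | Z ≤ 0] = (31/27) / (10/27) = 31/10.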